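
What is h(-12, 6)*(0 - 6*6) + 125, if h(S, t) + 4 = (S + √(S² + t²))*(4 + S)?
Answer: -3187 + 1728*√5 ≈ 676.93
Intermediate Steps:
h(S, t) = -4 + (4 + S)*(S + √(S² + t²)) (h(S, t) = -4 + (S + √(S² + t²))*(4 + S) = -4 + (4 + S)*(S + √(S² + t²)))
h(-12, 6)*(0 - 6*6) + 125 = (-4 + (-12)² + 4*(-12) + 4*√((-12)² + 6²) - 12*√((-12)² + 6²))*(0 - 6*6) + 125 = (-4 + 144 - 48 + 4*√(144 + 36) - 12*√(144 + 36))*(0 - 36) + 125 = (-4 + 144 - 48 + 4*√180 - 72*√5)*(-36) + 125 = (-4 + 144 - 48 + 4*(6*√5) - 72*√5)*(-36) + 125 = (-4 + 144 - 48 + 24*√5 - 72*√5)*(-36) + 125 = (92 - 48*√5)*(-36) + 125 = (-3312 + 1728*√5) + 125 = -3187 + 1728*√5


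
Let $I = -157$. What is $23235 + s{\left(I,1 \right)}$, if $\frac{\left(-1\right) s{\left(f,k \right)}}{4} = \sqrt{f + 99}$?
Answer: $23235 - 4 i \sqrt{58} \approx 23235.0 - 30.463 i$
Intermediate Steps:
$s{\left(f,k \right)} = - 4 \sqrt{99 + f}$ ($s{\left(f,k \right)} = - 4 \sqrt{f + 99} = - 4 \sqrt{99 + f}$)
$23235 + s{\left(I,1 \right)} = 23235 - 4 \sqrt{99 - 157} = 23235 - 4 \sqrt{-58} = 23235 - 4 i \sqrt{58}$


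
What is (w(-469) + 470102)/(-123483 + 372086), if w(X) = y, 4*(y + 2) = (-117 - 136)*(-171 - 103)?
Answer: 974861/497206 ≈ 1.9607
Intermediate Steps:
y = 34657/2 (y = -2 + ((-117 - 136)*(-171 - 103))/4 = -2 + (-253*(-274))/4 = -2 + (1/4)*69322 = -2 + 34661/2 = 34657/2 ≈ 17329.)
w(X) = 34657/2
(w(-469) + 470102)/(-123483 + 372086) = (34657/2 + 470102)/(-123483 + 372086) = (974861/2)/248603 = (974861/2)*(1/248603) = 974861/497206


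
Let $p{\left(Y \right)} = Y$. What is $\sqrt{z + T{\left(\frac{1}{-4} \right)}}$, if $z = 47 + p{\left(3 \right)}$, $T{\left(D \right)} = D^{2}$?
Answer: $\frac{3 \sqrt{89}}{4} \approx 7.0755$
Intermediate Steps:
$z = 50$ ($z = 47 + 3 = 50$)
$\sqrt{z + T{\left(\frac{1}{-4} \right)}} = \sqrt{50 + \left(\frac{1}{-4}\right)^{2}} = \sqrt{50 + \left(- \frac{1}{4}\right)^{2}} = \sqrt{50 + \frac{1}{16}} = \sqrt{\frac{801}{16}} = \frac{3 \sqrt{89}}{4}$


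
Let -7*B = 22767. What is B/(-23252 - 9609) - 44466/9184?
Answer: -715663461/150897712 ≈ -4.7427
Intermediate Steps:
B = -22767/7 (B = -1/7*22767 = -22767/7 ≈ -3252.4)
B/(-23252 - 9609) - 44466/9184 = -22767/(7*(-23252 - 9609)) - 44466/9184 = -22767/7/(-32861) - 44466*1/9184 = -22767/7*(-1/32861) - 22233/4592 = 22767/230027 - 22233/4592 = -715663461/150897712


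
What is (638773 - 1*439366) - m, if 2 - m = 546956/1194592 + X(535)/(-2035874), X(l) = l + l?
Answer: 60620225981851043/304004849176 ≈ 1.9941e+5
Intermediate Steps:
X(l) = 2*l
m = 468977787589/304004849176 (m = 2 - (546956/1194592 + (2*535)/(-2035874)) = 2 - (546956*(1/1194592) + 1070*(-1/2035874)) = 2 - (136739/298648 - 535/1017937) = 2 - 1*139031910763/304004849176 = 2 - 139031910763/304004849176 = 468977787589/304004849176 ≈ 1.5427)
(638773 - 1*439366) - m = (638773 - 1*439366) - 1*468977787589/304004849176 = (638773 - 439366) - 468977787589/304004849176 = 199407 - 468977787589/304004849176 = 60620225981851043/304004849176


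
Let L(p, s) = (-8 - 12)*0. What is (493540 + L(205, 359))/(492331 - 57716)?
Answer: 98708/86923 ≈ 1.1356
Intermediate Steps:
L(p, s) = 0 (L(p, s) = -20*0 = 0)
(493540 + L(205, 359))/(492331 - 57716) = (493540 + 0)/(492331 - 57716) = 493540/434615 = 493540*(1/434615) = 98708/86923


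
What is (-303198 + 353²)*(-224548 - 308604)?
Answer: 95215082528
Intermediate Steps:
(-303198 + 353²)*(-224548 - 308604) = (-303198 + 124609)*(-533152) = -178589*(-533152) = 95215082528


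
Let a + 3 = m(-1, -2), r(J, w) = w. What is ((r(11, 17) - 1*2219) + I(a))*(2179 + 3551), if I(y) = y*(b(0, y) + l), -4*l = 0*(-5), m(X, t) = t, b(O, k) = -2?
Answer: -12560160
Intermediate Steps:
l = 0 (l = -0*(-5) = -¼*0 = 0)
a = -5 (a = -3 - 2 = -5)
I(y) = -2*y (I(y) = y*(-2 + 0) = y*(-2) = -2*y)
((r(11, 17) - 1*2219) + I(a))*(2179 + 3551) = ((17 - 1*2219) - 2*(-5))*(2179 + 3551) = ((17 - 2219) + 10)*5730 = (-2202 + 10)*5730 = -2192*5730 = -12560160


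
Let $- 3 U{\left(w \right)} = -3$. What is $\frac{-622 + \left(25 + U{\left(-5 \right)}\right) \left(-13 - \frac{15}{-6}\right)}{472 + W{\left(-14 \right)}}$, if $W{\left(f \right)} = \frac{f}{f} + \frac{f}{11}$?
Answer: $- \frac{9845}{5189} \approx -1.8973$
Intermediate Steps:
$U{\left(w \right)} = 1$ ($U{\left(w \right)} = \left(- \frac{1}{3}\right) \left(-3\right) = 1$)
$W{\left(f \right)} = 1 + \frac{f}{11}$ ($W{\left(f \right)} = 1 + f \frac{1}{11} = 1 + \frac{f}{11}$)
$\frac{-622 + \left(25 + U{\left(-5 \right)}\right) \left(-13 - \frac{15}{-6}\right)}{472 + W{\left(-14 \right)}} = \frac{-622 + \left(25 + 1\right) \left(-13 - \frac{15}{-6}\right)}{472 + \left(1 + \frac{1}{11} \left(-14\right)\right)} = \frac{-622 + 26 \left(-13 - 15 \left(- \frac{1}{6}\right)\right)}{472 + \left(1 - \frac{14}{11}\right)} = \frac{-622 + 26 \left(-13 - - \frac{5}{2}\right)}{472 - \frac{3}{11}} = \frac{-622 + 26 \left(-13 + \frac{5}{2}\right)}{\frac{5189}{11}} = \left(-622 + 26 \left(- \frac{21}{2}\right)\right) \frac{11}{5189} = \left(-622 - 273\right) \frac{11}{5189} = \left(-895\right) \frac{11}{5189} = - \frac{9845}{5189}$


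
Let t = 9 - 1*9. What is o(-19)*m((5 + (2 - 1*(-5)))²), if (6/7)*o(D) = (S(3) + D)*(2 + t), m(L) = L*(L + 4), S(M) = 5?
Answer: -696192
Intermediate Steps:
t = 0 (t = 9 - 9 = 0)
m(L) = L*(4 + L)
o(D) = 35/3 + 7*D/3 (o(D) = 7*((5 + D)*(2 + 0))/6 = 7*((5 + D)*2)/6 = 7*(10 + 2*D)/6 = 35/3 + 7*D/3)
o(-19)*m((5 + (2 - 1*(-5)))²) = (35/3 + (7/3)*(-19))*((5 + (2 - 1*(-5)))²*(4 + (5 + (2 - 1*(-5)))²)) = (35/3 - 133/3)*((5 + (2 + 5))²*(4 + (5 + (2 + 5))²)) = -98*(5 + 7)²*(4 + (5 + 7)²)/3 = -98*12²*(4 + 12²)/3 = -4704*(4 + 144) = -4704*148 = -98/3*21312 = -696192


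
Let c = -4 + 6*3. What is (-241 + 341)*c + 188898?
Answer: 190298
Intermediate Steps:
c = 14 (c = -4 + 18 = 14)
(-241 + 341)*c + 188898 = (-241 + 341)*14 + 188898 = 100*14 + 188898 = 1400 + 188898 = 190298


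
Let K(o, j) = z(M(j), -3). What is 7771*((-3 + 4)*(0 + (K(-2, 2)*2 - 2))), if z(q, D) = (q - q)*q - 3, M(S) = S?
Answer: -62168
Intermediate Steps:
z(q, D) = -3 (z(q, D) = 0*q - 3 = 0 - 3 = -3)
K(o, j) = -3
7771*((-3 + 4)*(0 + (K(-2, 2)*2 - 2))) = 7771*((-3 + 4)*(0 + (-3*2 - 2))) = 7771*(1*(0 + (-6 - 2))) = 7771*(1*(0 - 8)) = 7771*(1*(-8)) = 7771*(-8) = -62168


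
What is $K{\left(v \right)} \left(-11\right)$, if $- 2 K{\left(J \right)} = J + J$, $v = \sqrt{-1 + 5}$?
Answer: $22$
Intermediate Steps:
$v = 2$ ($v = \sqrt{4} = 2$)
$K{\left(J \right)} = - J$ ($K{\left(J \right)} = - \frac{J + J}{2} = - \frac{2 J}{2} = - J$)
$K{\left(v \right)} \left(-11\right) = \left(-1\right) 2 \left(-11\right) = \left(-2\right) \left(-11\right) = 22$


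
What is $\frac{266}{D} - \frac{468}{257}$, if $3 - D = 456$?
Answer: $- \frac{280366}{116421} \approx -2.4082$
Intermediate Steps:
$D = -453$ ($D = 3 - 456 = -453$)
$\frac{266}{D} - \frac{468}{257} = \frac{266}{-453} - \frac{468}{257} = 266 \left(- \frac{1}{453}\right) - \frac{468}{257} = - \frac{266}{453} - \frac{468}{257} = - \frac{280366}{116421}$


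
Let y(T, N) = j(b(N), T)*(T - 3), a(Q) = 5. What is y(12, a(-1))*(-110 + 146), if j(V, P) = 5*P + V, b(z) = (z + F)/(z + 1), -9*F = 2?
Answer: 19698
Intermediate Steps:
F = -2/9 (F = -⅑*2 = -2/9 ≈ -0.22222)
b(z) = (-2/9 + z)/(1 + z) (b(z) = (z - 2/9)/(z + 1) = (-2/9 + z)/(1 + z))
j(V, P) = V + 5*P
y(T, N) = (-3 + T)*(5*T + (-2/9 + N)/(1 + N)) (y(T, N) = ((-2/9 + N)/(1 + N) + 5*T)*(T - 3) = (5*T + (-2/9 + N)/(1 + N))*(-3 + T) = (-3 + T)*(5*T + (-2/9 + N)/(1 + N)))
y(12, a(-1))*(-110 + 146) = ((-3 + 12)*(-2 + 9*5 + 45*12*(1 + 5))/(9*(1 + 5)))*(-110 + 146) = ((⅑)*9*(-2 + 45 + 45*12*6)/6)*36 = ((⅑)*(⅙)*9*(-2 + 45 + 3240))*36 = ((⅑)*(⅙)*9*3283)*36 = (3283/6)*36 = 19698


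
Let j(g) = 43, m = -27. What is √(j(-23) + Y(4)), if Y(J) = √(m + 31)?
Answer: 3*√5 ≈ 6.7082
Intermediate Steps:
Y(J) = 2 (Y(J) = √(-27 + 31) = √4 = 2)
√(j(-23) + Y(4)) = √(43 + 2) = √45 = 3*√5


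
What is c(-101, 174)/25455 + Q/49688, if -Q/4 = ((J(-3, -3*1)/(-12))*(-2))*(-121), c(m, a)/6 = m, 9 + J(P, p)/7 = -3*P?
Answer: -202/8485 ≈ -0.023807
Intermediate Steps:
J(P, p) = -63 - 21*P (J(P, p) = -63 + 7*(-3*P) = -63 - 21*P)
c(m, a) = 6*m
Q = 0 (Q = -4*((-63 - 21*(-3))/(-12))*(-2)*(-121) = -4*((-63 + 63)*(-1/12))*(-2)*(-121) = -4*(0*(-1/12))*(-2)*(-121) = -4*0*(-2)*(-121) = -0*(-121) = -4*0 = 0)
c(-101, 174)/25455 + Q/49688 = (6*(-101))/25455 + 0/49688 = -606*1/25455 + 0*(1/49688) = -202/8485 + 0 = -202/8485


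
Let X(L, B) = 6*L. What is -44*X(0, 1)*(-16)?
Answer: 0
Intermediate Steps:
-44*X(0, 1)*(-16) = -264*0*(-16) = -44*0*(-16) = 0*(-16) = 0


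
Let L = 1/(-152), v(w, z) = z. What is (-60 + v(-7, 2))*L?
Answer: 29/76 ≈ 0.38158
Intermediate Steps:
L = -1/152 ≈ -0.0065789
(-60 + v(-7, 2))*L = (-60 + 2)*(-1/152) = -58*(-1/152) = 29/76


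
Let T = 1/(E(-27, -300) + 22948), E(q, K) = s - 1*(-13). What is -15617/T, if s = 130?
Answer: -360612147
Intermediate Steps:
E(q, K) = 143 (E(q, K) = 130 - 1*(-13) = 130 + 13 = 143)
T = 1/23091 (T = 1/(143 + 22948) = 1/23091 ≈ 4.3307e-5)
-15617/T = -15617/1/23091 = -15617*23091 = -360612147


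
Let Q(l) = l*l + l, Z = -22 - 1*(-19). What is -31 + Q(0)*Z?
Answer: -31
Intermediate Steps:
Z = -3 (Z = -22 + 19 = -3)
Q(l) = l + l² (Q(l) = l² + l = l + l²)
-31 + Q(0)*Z = -31 + (0*(1 + 0))*(-3) = -31 + (0*1)*(-3) = -31 + 0*(-3) = -31 + 0 = -31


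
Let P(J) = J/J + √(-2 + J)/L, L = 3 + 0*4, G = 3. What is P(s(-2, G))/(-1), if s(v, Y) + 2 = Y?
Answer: -1 - I/3 ≈ -1.0 - 0.33333*I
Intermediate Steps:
s(v, Y) = -2 + Y
L = 3 (L = 3 + 0 = 3)
P(J) = 1 + √(-2 + J)/3 (P(J) = J/J + √(-2 + J)/3 = 1 + √(-2 + J)*(⅓) = 1 + √(-2 + J)/3)
P(s(-2, G))/(-1) = (1 + √(-2 + (-2 + 3))/3)/(-1) = -(1 + √(-2 + 1)/3) = -(1 + √(-1)/3) = -(1 + I/3) = -1 - I/3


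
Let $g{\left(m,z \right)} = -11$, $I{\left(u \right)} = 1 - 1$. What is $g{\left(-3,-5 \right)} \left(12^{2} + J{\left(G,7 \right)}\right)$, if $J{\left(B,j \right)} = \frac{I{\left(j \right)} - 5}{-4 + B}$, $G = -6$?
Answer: $- \frac{3179}{2} \approx -1589.5$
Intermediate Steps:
$I{\left(u \right)} = 0$ ($I{\left(u \right)} = 1 - 1 = 0$)
$J{\left(B,j \right)} = - \frac{5}{-4 + B}$ ($J{\left(B,j \right)} = \frac{0 - 5}{-4 + B} = - \frac{5}{-4 + B}$)
$g{\left(-3,-5 \right)} \left(12^{2} + J{\left(G,7 \right)}\right) = - 11 \left(12^{2} - \frac{5}{-4 - 6}\right) = - 11 \left(144 - \frac{5}{-10}\right) = - 11 \left(144 - - \frac{1}{2}\right) = - 11 \left(144 + \frac{1}{2}\right) = \left(-11\right) \frac{289}{2} = - \frac{3179}{2}$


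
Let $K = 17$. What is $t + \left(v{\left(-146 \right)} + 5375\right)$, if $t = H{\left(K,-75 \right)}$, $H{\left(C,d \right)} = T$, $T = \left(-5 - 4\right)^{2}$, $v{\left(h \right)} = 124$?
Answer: $5580$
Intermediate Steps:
$T = 81$ ($T = \left(-9\right)^{2} = 81$)
$H{\left(C,d \right)} = 81$
$t = 81$
$t + \left(v{\left(-146 \right)} + 5375\right) = 81 + \left(124 + 5375\right) = 81 + 5499 = 5580$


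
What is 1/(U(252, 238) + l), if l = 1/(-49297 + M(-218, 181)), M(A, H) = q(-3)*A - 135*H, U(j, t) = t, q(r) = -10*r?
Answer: 80272/19104735 ≈ 0.0042017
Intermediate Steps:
M(A, H) = -135*H + 30*A (M(A, H) = (-10*(-3))*A - 135*H = 30*A - 135*H = -135*H + 30*A)
l = -1/80272 (l = 1/(-49297 + (-135*181 + 30*(-218))) = 1/(-49297 + (-24435 - 6540)) = 1/(-49297 - 30975) = 1/(-80272) = -1/80272 ≈ -1.2458e-5)
1/(U(252, 238) + l) = 1/(238 - 1/80272) = 1/(19104735/80272) = 80272/19104735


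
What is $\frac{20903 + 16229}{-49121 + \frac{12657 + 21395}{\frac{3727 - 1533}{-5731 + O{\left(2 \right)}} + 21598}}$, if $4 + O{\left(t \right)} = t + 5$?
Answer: $- \frac{2296821210900}{3038310174647} \approx -0.75595$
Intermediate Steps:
$O{\left(t \right)} = 1 + t$ ($O{\left(t \right)} = -4 + \left(t + 5\right) = -4 + \left(5 + t\right) = 1 + t$)
$\frac{20903 + 16229}{-49121 + \frac{12657 + 21395}{\frac{3727 - 1533}{-5731 + O{\left(2 \right)}} + 21598}} = \frac{20903 + 16229}{-49121 + \frac{12657 + 21395}{\frac{3727 - 1533}{-5731 + \left(1 + 2\right)} + 21598}} = \frac{37132}{-49121 + \frac{34052}{\frac{2194}{-5731 + 3} + 21598}} = \frac{37132}{-49121 + \frac{34052}{\frac{2194}{-5728} + 21598}} = \frac{37132}{-49121 + \frac{34052}{2194 \left(- \frac{1}{5728}\right) + 21598}} = \frac{37132}{-49121 + \frac{34052}{- \frac{1097}{2864} + 21598}} = \frac{37132}{-49121 + \frac{34052}{\frac{61855575}{2864}}} = \frac{37132}{-49121 + 34052 \cdot \frac{2864}{61855575}} = \frac{37132}{-49121 + \frac{97524928}{61855575}} = \frac{37132}{- \frac{3038310174647}{61855575}} = 37132 \left(- \frac{61855575}{3038310174647}\right) = - \frac{2296821210900}{3038310174647}$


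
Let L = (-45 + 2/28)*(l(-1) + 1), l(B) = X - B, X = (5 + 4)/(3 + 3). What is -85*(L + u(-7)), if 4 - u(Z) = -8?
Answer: 49385/4 ≈ 12346.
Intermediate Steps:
u(Z) = 12 (u(Z) = 4 - 1*(-8) = 4 + 8 = 12)
X = 3/2 (X = 9/6 = 9*(⅙) = 3/2 ≈ 1.5000)
l(B) = 3/2 - B
L = -629/4 (L = (-45 + 2/28)*((3/2 - 1*(-1)) + 1) = (-45 + 2*(1/28))*((3/2 + 1) + 1) = (-45 + 1/14)*(5/2 + 1) = -629/14*7/2 = -629/4 ≈ -157.25)
-85*(L + u(-7)) = -85*(-629/4 + 12) = -85*(-581/4) = 49385/4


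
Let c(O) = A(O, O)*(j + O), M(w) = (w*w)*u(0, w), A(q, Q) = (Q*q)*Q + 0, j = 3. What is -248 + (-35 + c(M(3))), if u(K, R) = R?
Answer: 590207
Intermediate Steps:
A(q, Q) = q*Q**2 (A(q, Q) = q*Q**2 + 0 = q*Q**2)
M(w) = w**3 (M(w) = (w*w)*w = w**2*w = w**3)
c(O) = O**3*(3 + O) (c(O) = (O*O**2)*(3 + O) = O**3*(3 + O))
-248 + (-35 + c(M(3))) = -248 + (-35 + (3**3)**3*(3 + 3**3)) = -248 + (-35 + 27**3*(3 + 27)) = -248 + (-35 + 19683*30) = -248 + (-35 + 590490) = -248 + 590455 = 590207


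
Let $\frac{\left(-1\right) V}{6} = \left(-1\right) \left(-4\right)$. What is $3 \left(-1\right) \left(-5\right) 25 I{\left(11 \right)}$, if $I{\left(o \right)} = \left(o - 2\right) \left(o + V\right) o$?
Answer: $-482625$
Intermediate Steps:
$V = -24$ ($V = - 6 \left(\left(-1\right) \left(-4\right)\right) = \left(-6\right) 4 = -24$)
$I{\left(o \right)} = o \left(-24 + o\right) \left(-2 + o\right)$ ($I{\left(o \right)} = \left(o - 2\right) \left(o - 24\right) o = \left(-2 + o\right) \left(-24 + o\right) o = \left(-24 + o\right) \left(-2 + o\right) o = o \left(-24 + o\right) \left(-2 + o\right)$)
$3 \left(-1\right) \left(-5\right) 25 I{\left(11 \right)} = 3 \left(-1\right) \left(-5\right) 25 \cdot 11 \left(48 + 11^{2} - 286\right) = \left(-3\right) \left(-5\right) 25 \cdot 11 \left(48 + 121 - 286\right) = 15 \cdot 25 \cdot 11 \left(-117\right) = 375 \left(-1287\right) = -482625$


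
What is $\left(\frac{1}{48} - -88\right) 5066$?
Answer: $\frac{10701925}{24} \approx 4.4591 \cdot 10^{5}$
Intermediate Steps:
$\left(\frac{1}{48} - -88\right) 5066 = \left(\frac{1}{48} + 88\right) 5066 = \frac{4225}{48} \cdot 5066 = \frac{10701925}{24}$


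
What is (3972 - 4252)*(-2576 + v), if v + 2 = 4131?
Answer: -434840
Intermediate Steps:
v = 4129 (v = -2 + 4131 = 4129)
(3972 - 4252)*(-2576 + v) = (3972 - 4252)*(-2576 + 4129) = -280*1553 = -434840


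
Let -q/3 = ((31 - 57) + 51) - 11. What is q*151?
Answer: -6342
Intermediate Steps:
q = -42 (q = -3*(((31 - 57) + 51) - 11) = -3*((-26 + 51) - 11) = -3*(25 - 11) = -3*14 = -42)
q*151 = -42*151 = -6342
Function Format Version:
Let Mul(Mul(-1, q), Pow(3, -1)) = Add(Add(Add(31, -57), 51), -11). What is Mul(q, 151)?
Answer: -6342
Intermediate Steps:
q = -42 (q = Mul(-3, Add(Add(Add(31, -57), 51), -11)) = Mul(-3, Add(Add(-26, 51), -11)) = Mul(-3, Add(25, -11)) = Mul(-3, 14) = -42)
Mul(q, 151) = Mul(-42, 151) = -6342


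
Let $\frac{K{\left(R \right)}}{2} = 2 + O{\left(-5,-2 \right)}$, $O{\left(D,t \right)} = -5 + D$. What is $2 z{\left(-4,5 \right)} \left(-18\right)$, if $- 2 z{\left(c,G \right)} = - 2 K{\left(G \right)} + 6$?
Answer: $684$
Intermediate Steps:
$K{\left(R \right)} = -16$ ($K{\left(R \right)} = 2 \left(2 - 10\right) = 2 \left(-8\right) = -16$)
$z{\left(c,G \right)} = -19$ ($z{\left(c,G \right)} = - \frac{\left(-2\right) \left(-16\right) + 6}{2} = - \frac{32 + 6}{2} = \left(- \frac{1}{2}\right) 38 = -19$)
$2 z{\left(-4,5 \right)} \left(-18\right) = 2 \left(-19\right) \left(-18\right) = \left(-38\right) \left(-18\right) = 684$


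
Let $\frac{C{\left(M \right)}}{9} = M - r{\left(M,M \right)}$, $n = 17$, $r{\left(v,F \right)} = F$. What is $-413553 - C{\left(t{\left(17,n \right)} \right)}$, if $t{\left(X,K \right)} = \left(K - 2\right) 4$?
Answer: $-413553$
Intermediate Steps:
$t{\left(X,K \right)} = -8 + 4 K$ ($t{\left(X,K \right)} = \left(-2 + K\right) 4 = -8 + 4 K$)
$C{\left(M \right)} = 0$ ($C{\left(M \right)} = 9 \left(M - M\right) = 9 \cdot 0 = 0$)
$-413553 - C{\left(t{\left(17,n \right)} \right)} = -413553 - 0 = -413553 + 0 = -413553$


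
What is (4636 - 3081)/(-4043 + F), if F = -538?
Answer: -1555/4581 ≈ -0.33945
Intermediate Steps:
(4636 - 3081)/(-4043 + F) = (4636 - 3081)/(-4043 - 538) = 1555/(-4581) = 1555*(-1/4581) = -1555/4581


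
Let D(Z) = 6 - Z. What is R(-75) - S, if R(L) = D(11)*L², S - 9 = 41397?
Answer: -69531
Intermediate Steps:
S = 41406 (S = 9 + 41397 = 41406)
R(L) = -5*L² (R(L) = (6 - 1*11)*L² = (6 - 11)*L² = -5*L²)
R(-75) - S = -5*(-75)² - 1*41406 = -5*5625 - 41406 = -28125 - 41406 = -69531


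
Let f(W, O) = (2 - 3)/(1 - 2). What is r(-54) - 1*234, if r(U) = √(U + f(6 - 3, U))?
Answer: -234 + I*√53 ≈ -234.0 + 7.2801*I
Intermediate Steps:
f(W, O) = 1 (f(W, O) = -1/(-1) = -1*(-1) = 1)
r(U) = √(1 + U) (r(U) = √(U + 1) = √(1 + U))
r(-54) - 1*234 = √(1 - 54) - 1*234 = √(-53) - 234 = I*√53 - 234 = -234 + I*√53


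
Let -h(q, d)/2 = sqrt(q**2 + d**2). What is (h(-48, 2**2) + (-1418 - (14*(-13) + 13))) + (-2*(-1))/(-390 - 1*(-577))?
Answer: -233561/187 - 8*sqrt(145) ≈ -1345.3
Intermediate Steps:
h(q, d) = -2*sqrt(d**2 + q**2) (h(q, d) = -2*sqrt(q**2 + d**2) = -2*sqrt(d**2 + q**2))
(h(-48, 2**2) + (-1418 - (14*(-13) + 13))) + (-2*(-1))/(-390 - 1*(-577)) = (-2*sqrt((2**2)**2 + (-48)**2) + (-1418 - (14*(-13) + 13))) + (-2*(-1))/(-390 - 1*(-577)) = (-2*sqrt(4**2 + 2304) + (-1418 - (-182 + 13))) + 2/(-390 + 577) = (-2*sqrt(16 + 2304) + (-1418 - 1*(-169))) + 2/187 = (-8*sqrt(145) + (-1418 + 169)) + 2*(1/187) = (-8*sqrt(145) - 1249) + 2/187 = (-1249 - 8*sqrt(145)) + 2/187 = -233561/187 - 8*sqrt(145)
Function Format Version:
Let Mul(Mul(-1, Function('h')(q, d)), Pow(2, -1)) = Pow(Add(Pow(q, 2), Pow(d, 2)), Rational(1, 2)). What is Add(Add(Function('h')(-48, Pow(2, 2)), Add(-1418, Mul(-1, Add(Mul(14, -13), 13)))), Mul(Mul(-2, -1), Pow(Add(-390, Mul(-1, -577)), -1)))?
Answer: Add(Rational(-233561, 187), Mul(-8, Pow(145, Rational(1, 2)))) ≈ -1345.3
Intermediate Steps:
Function('h')(q, d) = Mul(-2, Pow(Add(Pow(d, 2), Pow(q, 2)), Rational(1, 2))) (Function('h')(q, d) = Mul(-2, Pow(Add(Pow(q, 2), Pow(d, 2)), Rational(1, 2))) = Mul(-2, Pow(Add(Pow(d, 2), Pow(q, 2)), Rational(1, 2))))
Add(Add(Function('h')(-48, Pow(2, 2)), Add(-1418, Mul(-1, Add(Mul(14, -13), 13)))), Mul(Mul(-2, -1), Pow(Add(-390, Mul(-1, -577)), -1))) = Add(Add(Mul(-2, Pow(Add(Pow(Pow(2, 2), 2), Pow(-48, 2)), Rational(1, 2))), Add(-1418, Mul(-1, Add(Mul(14, -13), 13)))), Mul(Mul(-2, -1), Pow(Add(-390, Mul(-1, -577)), -1))) = Add(Add(Mul(-2, Pow(Add(Pow(4, 2), 2304), Rational(1, 2))), Add(-1418, Mul(-1, Add(-182, 13)))), Mul(2, Pow(Add(-390, 577), -1))) = Add(Add(Mul(-2, Pow(Add(16, 2304), Rational(1, 2))), Add(-1418, Mul(-1, -169))), Mul(2, Pow(187, -1))) = Add(Add(Mul(-2, Pow(2320, Rational(1, 2))), Add(-1418, 169)), Mul(2, Rational(1, 187))) = Add(Add(Mul(-2, Mul(4, Pow(145, Rational(1, 2)))), -1249), Rational(2, 187)) = Add(Add(Mul(-8, Pow(145, Rational(1, 2))), -1249), Rational(2, 187)) = Add(Add(-1249, Mul(-8, Pow(145, Rational(1, 2)))), Rational(2, 187)) = Add(Rational(-233561, 187), Mul(-8, Pow(145, Rational(1, 2))))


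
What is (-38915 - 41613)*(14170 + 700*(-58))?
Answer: 2128355040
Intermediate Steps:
(-38915 - 41613)*(14170 + 700*(-58)) = -80528*(14170 - 40600) = -80528*(-26430) = 2128355040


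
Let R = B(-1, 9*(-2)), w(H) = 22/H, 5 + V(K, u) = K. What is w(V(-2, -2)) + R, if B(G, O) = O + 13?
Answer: -57/7 ≈ -8.1429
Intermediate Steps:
V(K, u) = -5 + K
B(G, O) = 13 + O
R = -5 (R = 13 + 9*(-2) = 13 - 18 = -5)
w(V(-2, -2)) + R = 22/(-5 - 2) - 5 = 22/(-7) - 5 = 22*(-⅐) - 5 = -22/7 - 5 = -57/7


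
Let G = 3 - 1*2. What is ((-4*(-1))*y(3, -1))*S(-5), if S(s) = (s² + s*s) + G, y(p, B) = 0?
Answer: 0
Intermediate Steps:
G = 1 (G = 3 - 2 = 1)
S(s) = 1 + 2*s² (S(s) = (s² + s*s) + 1 = (s² + s²) + 1 = 2*s² + 1 = 1 + 2*s²)
((-4*(-1))*y(3, -1))*S(-5) = (-4*(-1)*0)*(1 + 2*(-5)²) = (4*0)*(1 + 2*25) = 0*(1 + 50) = 0*51 = 0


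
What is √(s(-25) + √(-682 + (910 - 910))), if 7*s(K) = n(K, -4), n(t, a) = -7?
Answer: √(-1 + I*√682) ≈ 3.545 + 3.6834*I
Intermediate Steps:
s(K) = -1 (s(K) = (⅐)*(-7) = -1)
√(s(-25) + √(-682 + (910 - 910))) = √(-1 + √(-682 + (910 - 910))) = √(-1 + √(-682 + 0)) = √(-1 + √(-682)) = √(-1 + I*√682)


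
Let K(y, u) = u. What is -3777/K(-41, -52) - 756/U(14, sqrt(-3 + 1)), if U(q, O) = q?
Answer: 969/52 ≈ 18.635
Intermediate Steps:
-3777/K(-41, -52) - 756/U(14, sqrt(-3 + 1)) = -3777/(-52) - 756/14 = -3777*(-1/52) - 756*1/14 = 3777/52 - 54 = 969/52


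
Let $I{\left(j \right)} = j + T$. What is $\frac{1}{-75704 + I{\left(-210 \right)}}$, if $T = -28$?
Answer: $- \frac{1}{75942} \approx -1.3168 \cdot 10^{-5}$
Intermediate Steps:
$I{\left(j \right)} = -28 + j$ ($I{\left(j \right)} = j - 28 = -28 + j$)
$\frac{1}{-75704 + I{\left(-210 \right)}} = \frac{1}{-75704 - 238} = \frac{1}{-75942} = - \frac{1}{75942}$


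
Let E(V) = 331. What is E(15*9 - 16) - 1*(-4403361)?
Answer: 4403692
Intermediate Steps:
E(15*9 - 16) - 1*(-4403361) = 331 - 1*(-4403361) = 331 + 4403361 = 4403692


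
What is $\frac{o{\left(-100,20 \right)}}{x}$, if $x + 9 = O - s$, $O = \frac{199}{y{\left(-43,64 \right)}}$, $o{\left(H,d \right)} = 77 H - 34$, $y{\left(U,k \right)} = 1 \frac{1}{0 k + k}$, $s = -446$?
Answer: $- \frac{2578}{4391} \approx -0.58711$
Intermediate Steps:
$y{\left(U,k \right)} = \frac{1}{k}$ ($y{\left(U,k \right)} = 1 \frac{1}{0 + k} = 1 \frac{1}{k} = \frac{1}{k}$)
$o{\left(H,d \right)} = -34 + 77 H$
$O = 12736$ ($O = \frac{199}{\frac{1}{64}} = 199 \frac{1}{\frac{1}{64}} = 199 \cdot 64 = 12736$)
$x = 13173$ ($x = -9 + \left(12736 - -446\right) = -9 + \left(12736 + 446\right) = -9 + 13182 = 13173$)
$\frac{o{\left(-100,20 \right)}}{x} = \frac{-34 + 77 \left(-100\right)}{13173} = \left(-34 - 7700\right) \frac{1}{13173} = \left(-7734\right) \frac{1}{13173} = - \frac{2578}{4391}$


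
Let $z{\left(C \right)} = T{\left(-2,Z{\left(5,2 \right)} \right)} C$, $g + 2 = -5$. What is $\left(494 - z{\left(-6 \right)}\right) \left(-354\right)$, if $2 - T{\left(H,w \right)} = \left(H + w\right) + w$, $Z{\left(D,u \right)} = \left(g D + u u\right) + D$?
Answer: $-293820$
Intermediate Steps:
$g = -7$ ($g = -2 - 5 = -7$)
$Z{\left(D,u \right)} = u^{2} - 6 D$ ($Z{\left(D,u \right)} = \left(- 7 D + u u\right) + D = \left(- 7 D + u^{2}\right) + D = \left(u^{2} - 7 D\right) + D = u^{2} - 6 D$)
$T{\left(H,w \right)} = 2 - H - 2 w$ ($T{\left(H,w \right)} = 2 - \left(\left(H + w\right) + w\right) = 2 - \left(H + 2 w\right) = 2 - H - 2 w$)
$z{\left(C \right)} = 56 C$ ($z{\left(C \right)} = \left(2 - -2 - 2 \left(2^{2} - 30\right)\right) C = \left(2 + 2 - 2 \left(4 - 30\right)\right) C = \left(2 + 2 - -52\right) C = \left(2 + 2 + 52\right) C = 56 C$)
$\left(494 - z{\left(-6 \right)}\right) \left(-354\right) = \left(494 - 56 \left(-6\right)\right) \left(-354\right) = \left(494 - -336\right) \left(-354\right) = \left(494 + 336\right) \left(-354\right) = 830 \left(-354\right) = -293820$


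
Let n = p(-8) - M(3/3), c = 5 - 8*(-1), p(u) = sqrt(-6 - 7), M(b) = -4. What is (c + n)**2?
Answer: (17 + I*sqrt(13))**2 ≈ 276.0 + 122.59*I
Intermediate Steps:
p(u) = I*sqrt(13) (p(u) = sqrt(-13) = I*sqrt(13))
c = 13 (c = 5 + 8 = 13)
n = 4 + I*sqrt(13) (n = I*sqrt(13) - 1*(-4) = I*sqrt(13) + 4 = 4 + I*sqrt(13) ≈ 4.0 + 3.6056*I)
(c + n)**2 = (13 + (4 + I*sqrt(13)))**2 = (17 + I*sqrt(13))**2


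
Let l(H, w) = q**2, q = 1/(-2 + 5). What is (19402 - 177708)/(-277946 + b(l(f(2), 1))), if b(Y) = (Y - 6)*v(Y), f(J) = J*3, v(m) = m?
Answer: 12822786/22513679 ≈ 0.56956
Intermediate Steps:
f(J) = 3*J
q = 1/3 ≈ 0.33333
l(H, w) = 1/9 (l(H, w) = (1/3)**2 = 1/9)
b(Y) = Y*(-6 + Y) (b(Y) = (Y - 6)*Y = (-6 + Y)*Y = Y*(-6 + Y))
(19402 - 177708)/(-277946 + b(l(f(2), 1))) = (19402 - 177708)/(-277946 + (-6 + 1/9)/9) = -158306/(-277946 + (1/9)*(-53/9)) = -158306/(-277946 - 53/81) = -158306/(-22513679/81) = -158306*(-81/22513679) = 12822786/22513679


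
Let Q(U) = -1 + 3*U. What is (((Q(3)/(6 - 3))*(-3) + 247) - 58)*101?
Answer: 18281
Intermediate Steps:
(((Q(3)/(6 - 3))*(-3) + 247) - 58)*101 = ((((-1 + 3*3)/(6 - 3))*(-3) + 247) - 58)*101 = ((((-1 + 9)/3)*(-3) + 247) - 58)*101 = ((((⅓)*8)*(-3) + 247) - 58)*101 = (((8/3)*(-3) + 247) - 58)*101 = ((-8 + 247) - 58)*101 = (239 - 58)*101 = 181*101 = 18281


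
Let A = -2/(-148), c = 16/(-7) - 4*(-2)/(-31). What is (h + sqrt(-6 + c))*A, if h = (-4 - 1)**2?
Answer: 25/74 + 3*I*sqrt(44702)/16058 ≈ 0.33784 + 0.0395*I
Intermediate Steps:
h = 25 (h = (-5)**2 = 25)
c = -552/217 (c = 16*(-1/7) + 8*(-1/31) = -16/7 - 8/31 = -552/217 ≈ -2.5438)
A = 1/74 (A = -2*(-1/148) = 1/74 ≈ 0.013514)
(h + sqrt(-6 + c))*A = (25 + sqrt(-6 - 552/217))*(1/74) = (25 + sqrt(-1854/217))*(1/74) = (25 + 3*I*sqrt(44702)/217)*(1/74) = 25/74 + 3*I*sqrt(44702)/16058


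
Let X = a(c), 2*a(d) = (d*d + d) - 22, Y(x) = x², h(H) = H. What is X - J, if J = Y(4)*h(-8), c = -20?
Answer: 307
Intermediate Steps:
a(d) = -11 + d/2 + d²/2 (a(d) = ((d*d + d) - 22)/2 = ((d² + d) - 22)/2 = ((d + d²) - 22)/2 = (-22 + d + d²)/2 = -11 + d/2 + d²/2)
J = -128 (J = 4²*(-8) = 16*(-8) = -128)
X = 179 (X = -11 + (½)*(-20) + (½)*(-20)² = -11 - 10 + (½)*400 = -11 - 10 + 200 = 179)
X - J = 179 - 1*(-128) = 179 + 128 = 307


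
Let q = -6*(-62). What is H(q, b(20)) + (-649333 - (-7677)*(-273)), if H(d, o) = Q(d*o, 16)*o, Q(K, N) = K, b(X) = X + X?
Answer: -2149954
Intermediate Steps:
b(X) = 2*X
q = 372
H(d, o) = d*o² (H(d, o) = (d*o)*o = d*o²)
H(q, b(20)) + (-649333 - (-7677)*(-273)) = 372*(2*20)² + (-649333 - (-7677)*(-273)) = 372*40² + (-649333 - 1*2095821) = 372*1600 + (-649333 - 2095821) = 595200 - 2745154 = -2149954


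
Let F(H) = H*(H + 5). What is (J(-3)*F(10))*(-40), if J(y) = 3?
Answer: -18000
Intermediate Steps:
F(H) = H*(5 + H)
(J(-3)*F(10))*(-40) = (3*(10*(5 + 10)))*(-40) = (3*(10*15))*(-40) = (3*150)*(-40) = 450*(-40) = -18000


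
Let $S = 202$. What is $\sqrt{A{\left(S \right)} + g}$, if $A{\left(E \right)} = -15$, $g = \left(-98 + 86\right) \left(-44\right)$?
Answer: $3 \sqrt{57} \approx 22.65$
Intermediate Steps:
$g = 528$ ($g = \left(-12\right) \left(-44\right) = 528$)
$\sqrt{A{\left(S \right)} + g} = \sqrt{-15 + 528} = \sqrt{513} = 3 \sqrt{57}$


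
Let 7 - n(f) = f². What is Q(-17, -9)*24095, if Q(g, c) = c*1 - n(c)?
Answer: 1566175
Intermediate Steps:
n(f) = 7 - f²
Q(g, c) = -7 + c + c² (Q(g, c) = c*1 - (7 - c²) = c + (-7 + c²) = -7 + c + c²)
Q(-17, -9)*24095 = (-7 - 9 + (-9)²)*24095 = (-7 - 9 + 81)*24095 = 65*24095 = 1566175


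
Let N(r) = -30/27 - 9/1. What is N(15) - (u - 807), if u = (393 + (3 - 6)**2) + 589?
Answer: -1747/9 ≈ -194.11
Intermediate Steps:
N(r) = -91/9 (N(r) = -30*1/27 - 9*1 = -10/9 - 9 = -91/9)
u = 991 (u = (393 + (-3)**2) + 589 = (393 + 9) + 589 = 402 + 589 = 991)
N(15) - (u - 807) = -91/9 - (991 - 807) = -91/9 - 1*184 = -91/9 - 184 = -1747/9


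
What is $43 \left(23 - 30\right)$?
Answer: $-301$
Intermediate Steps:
$43 \left(23 - 30\right) = 43 \left(-7\right) = -301$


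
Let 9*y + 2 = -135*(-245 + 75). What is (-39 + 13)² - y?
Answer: -16864/9 ≈ -1873.8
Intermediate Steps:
y = 22948/9 (y = -2/9 + (-135*(-245 + 75))/9 = -2/9 + (-135*(-170))/9 = -2/9 + (⅑)*22950 = -2/9 + 2550 = 22948/9 ≈ 2549.8)
(-39 + 13)² - y = (-39 + 13)² - 1*22948/9 = (-26)² - 22948/9 = 676 - 22948/9 = -16864/9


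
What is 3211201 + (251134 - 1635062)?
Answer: 1827273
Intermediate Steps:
3211201 + (251134 - 1635062) = 3211201 - 1383928 = 1827273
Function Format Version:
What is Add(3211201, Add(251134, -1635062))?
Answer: 1827273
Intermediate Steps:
Add(3211201, Add(251134, -1635062)) = Add(3211201, -1383928) = 1827273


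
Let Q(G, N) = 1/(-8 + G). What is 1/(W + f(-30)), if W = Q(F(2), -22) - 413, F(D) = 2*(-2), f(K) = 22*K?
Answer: -12/12877 ≈ -0.00093189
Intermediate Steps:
F(D) = -4
W = -4957/12 (W = 1/(-8 - 4) - 413 = 1/(-12) - 413 = -1/12 - 413 = -4957/12 ≈ -413.08)
1/(W + f(-30)) = 1/(-4957/12 + 22*(-30)) = 1/(-4957/12 - 660) = 1/(-12877/12) = -12/12877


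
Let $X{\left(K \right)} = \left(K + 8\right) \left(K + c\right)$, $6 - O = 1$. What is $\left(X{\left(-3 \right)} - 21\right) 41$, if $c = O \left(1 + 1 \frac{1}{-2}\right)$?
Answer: $- \frac{1927}{2} \approx -963.5$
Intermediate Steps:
$O = 5$ ($O = 6 - 1 = 5$)
$c = \frac{5}{2}$ ($c = 5 \left(1 + 1 \frac{1}{-2}\right) = 5 \left(1 + 1 \left(- \frac{1}{2}\right)\right) = 5 \left(1 - \frac{1}{2}\right) = 5 \cdot \frac{1}{2} = \frac{5}{2} \approx 2.5$)
$X{\left(K \right)} = \left(8 + K\right) \left(\frac{5}{2} + K\right)$ ($X{\left(K \right)} = \left(K + 8\right) \left(K + \frac{5}{2}\right) = \left(8 + K\right) \left(\frac{5}{2} + K\right)$)
$\left(X{\left(-3 \right)} - 21\right) 41 = \left(\left(20 + \left(-3\right)^{2} + \frac{21}{2} \left(-3\right)\right) - 21\right) 41 = \left(\left(20 + 9 - \frac{63}{2}\right) - 21\right) 41 = \left(- \frac{5}{2} - 21\right) 41 = \left(- \frac{47}{2}\right) 41 = - \frac{1927}{2}$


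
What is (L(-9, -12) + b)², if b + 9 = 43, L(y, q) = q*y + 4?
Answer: 21316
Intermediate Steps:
L(y, q) = 4 + q*y
b = 34 (b = -9 + 43 = 34)
(L(-9, -12) + b)² = ((4 - 12*(-9)) + 34)² = ((4 + 108) + 34)² = (112 + 34)² = 146² = 21316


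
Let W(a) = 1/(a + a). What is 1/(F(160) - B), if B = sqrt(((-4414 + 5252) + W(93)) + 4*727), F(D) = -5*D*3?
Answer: -446400/1070663243 + sqrt(129596802)/1070663243 ≈ -0.00040631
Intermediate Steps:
F(D) = -15*D
W(a) = 1/(2*a)
B = sqrt(129596802)/186 (B = sqrt(((-4414 + 5252) + (1/2)/93) + 4*727) = sqrt((838 + (1/2)*(1/93)) + 2908) = sqrt((838 + 1/186) + 2908) = sqrt(155869/186 + 2908) = sqrt(696757/186) = sqrt(129596802)/186 ≈ 61.205)
1/(F(160) - B) = 1/(-15*160 - sqrt(129596802)/186) = 1/(-2400 - sqrt(129596802)/186)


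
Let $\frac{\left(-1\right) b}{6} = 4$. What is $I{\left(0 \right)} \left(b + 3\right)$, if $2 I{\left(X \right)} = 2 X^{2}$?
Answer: $0$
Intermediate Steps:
$b = -24$ ($b = \left(-6\right) 4 = -24$)
$I{\left(X \right)} = X^{2}$ ($I{\left(X \right)} = \frac{2 X^{2}}{2} = X^{2}$)
$I{\left(0 \right)} \left(b + 3\right) = 0^{2} \left(-24 + 3\right) = 0 \left(-21\right) = 0$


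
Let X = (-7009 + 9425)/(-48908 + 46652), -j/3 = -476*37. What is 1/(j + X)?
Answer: 141/7449725 ≈ 1.8927e-5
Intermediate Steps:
j = 52836 (j = -(-1428)*37 = -3*(-17612) = 52836)
X = -151/141 (X = 2416/(-2256) = 2416*(-1/2256) = -151/141 ≈ -1.0709)
1/(j + X) = 1/(52836 - 151/141) = 1/(7449725/141) = 141/7449725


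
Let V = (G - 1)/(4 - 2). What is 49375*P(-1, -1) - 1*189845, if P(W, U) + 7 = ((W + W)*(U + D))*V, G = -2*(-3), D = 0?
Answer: -288595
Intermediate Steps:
G = 6
V = 5/2 (V = (6 - 1)/(4 - 2) = 5/2 ≈ 2.5000)
P(W, U) = -7 + 5*U*W (P(W, U) = -7 + ((W + W)*(U + 0))*(5/2) = -7 + ((2*W)*U)*(5/2) = -7 + (2*U*W)*(5/2) = -7 + 5*U*W)
49375*P(-1, -1) - 1*189845 = 49375*(-7 + 5*(-1)*(-1)) - 1*189845 = 49375*(-7 + 5) - 189845 = 49375*(-2) - 189845 = -98750 - 189845 = -288595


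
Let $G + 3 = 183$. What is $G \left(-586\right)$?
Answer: $-105480$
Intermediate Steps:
$G = 180$ ($G = -3 + 183 = 180$)
$G \left(-586\right) = 180 \left(-586\right) = -105480$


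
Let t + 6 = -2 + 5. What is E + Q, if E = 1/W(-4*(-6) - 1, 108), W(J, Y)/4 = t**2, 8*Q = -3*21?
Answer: -565/72 ≈ -7.8472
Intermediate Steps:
t = -3 (t = -6 + (-2 + 5) = -6 + 3 = -3)
Q = -63/8 (Q = (-3*21)/8 = (1/8)*(-63) = -63/8 ≈ -7.8750)
W(J, Y) = 36 (W(J, Y) = 4*(-3)**2 = 4*9 = 36)
E = 1/36 ≈ 0.027778
E + Q = 1/36 - 63/8 = -565/72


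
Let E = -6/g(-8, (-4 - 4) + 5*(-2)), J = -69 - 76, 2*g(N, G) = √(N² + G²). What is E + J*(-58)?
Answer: 8410 - 6*√97/97 ≈ 8409.4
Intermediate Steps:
g(N, G) = √(G² + N²)/2 (g(N, G) = √(N² + G²)/2 = √(G² + N²)/2)
J = -145
E = -6*√97/97 (E = -6*2/√(((-4 - 4) + 5*(-2))² + (-8)²) = -6*2/√((-8 - 10)² + 64) = -6*2/√((-18)² + 64) = -6*2/√(324 + 64) = -6*√97/97 ≈ -0.60921)
E + J*(-58) = -6*√97/97 - 145*(-58) = -6*√97/97 + 8410 = 8410 - 6*√97/97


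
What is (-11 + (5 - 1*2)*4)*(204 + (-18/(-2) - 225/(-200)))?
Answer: 1713/8 ≈ 214.13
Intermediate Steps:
(-11 + (5 - 1*2)*4)*(204 + (-18/(-2) - 225/(-200))) = (-11 + (5 - 2)*4)*(204 + (-18*(-½) - 225*(-1/200))) = (-11 + 3*4)*(204 + (9 + 9/8)) = (-11 + 12)*(204 + 81/8) = 1*(1713/8) = 1713/8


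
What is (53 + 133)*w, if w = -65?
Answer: -12090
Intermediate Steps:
(53 + 133)*w = (53 + 133)*(-65) = 186*(-65) = -12090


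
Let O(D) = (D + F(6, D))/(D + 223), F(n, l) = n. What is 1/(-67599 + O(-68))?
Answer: -5/337997 ≈ -1.4793e-5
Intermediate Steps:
O(D) = (6 + D)/(223 + D) (O(D) = (D + 6)/(D + 223) = (6 + D)/(223 + D))
1/(-67599 + O(-68)) = 1/(-67599 + (6 - 68)/(223 - 68)) = 1/(-67599 - 62/155) = 1/(-67599 + (1/155)*(-62)) = 1/(-67599 - ⅖) = 1/(-337997/5) = -5/337997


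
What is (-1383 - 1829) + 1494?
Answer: -1718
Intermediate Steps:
(-1383 - 1829) + 1494 = -3212 + 1494 = -1718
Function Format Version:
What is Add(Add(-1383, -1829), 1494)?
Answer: -1718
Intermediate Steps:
Add(Add(-1383, -1829), 1494) = Add(-3212, 1494) = -1718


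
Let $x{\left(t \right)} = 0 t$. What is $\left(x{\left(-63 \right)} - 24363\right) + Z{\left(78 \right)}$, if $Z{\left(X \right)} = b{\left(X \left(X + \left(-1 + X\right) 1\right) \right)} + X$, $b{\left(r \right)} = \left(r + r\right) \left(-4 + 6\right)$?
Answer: $24075$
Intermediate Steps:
$b{\left(r \right)} = 4 r$ ($b{\left(r \right)} = 2 r 2 = 4 r$)
$Z{\left(X \right)} = X + 4 X \left(-1 + 2 X\right)$ ($Z{\left(X \right)} = 4 X \left(X + \left(-1 + X\right) 1\right) + X = 4 X \left(X + \left(-1 + X\right)\right) + X = 4 X \left(-1 + 2 X\right) + X = X + 4 X \left(-1 + 2 X\right)$)
$x{\left(t \right)} = 0$
$\left(x{\left(-63 \right)} - 24363\right) + Z{\left(78 \right)} = \left(0 - 24363\right) + 78 \left(-3 + 8 \cdot 78\right) = -24363 + 78 \left(-3 + 624\right) = -24363 + 78 \cdot 621 = -24363 + 48438 = 24075$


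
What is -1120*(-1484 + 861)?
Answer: 697760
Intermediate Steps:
-1120*(-1484 + 861) = -1120*(-623) = 697760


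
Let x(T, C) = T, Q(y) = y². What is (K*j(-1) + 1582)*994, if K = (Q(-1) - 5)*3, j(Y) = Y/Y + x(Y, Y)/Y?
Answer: 1548652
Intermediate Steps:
j(Y) = 2 (j(Y) = Y/Y + Y/Y = 1 + 1 = 2)
K = -12 (K = ((-1)² - 5)*3 = (1 - 5)*3 = -4*3 = -12)
(K*j(-1) + 1582)*994 = (-12*2 + 1582)*994 = (-24 + 1582)*994 = 1558*994 = 1548652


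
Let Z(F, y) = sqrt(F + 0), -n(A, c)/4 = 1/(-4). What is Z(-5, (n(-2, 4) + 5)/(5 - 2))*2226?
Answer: 2226*I*sqrt(5) ≈ 4977.5*I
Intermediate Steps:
n(A, c) = 1 (n(A, c) = -4/(-4) = -4*(-1/4) = 1)
Z(F, y) = sqrt(F)
Z(-5, (n(-2, 4) + 5)/(5 - 2))*2226 = sqrt(-5)*2226 = (I*sqrt(5))*2226 = 2226*I*sqrt(5)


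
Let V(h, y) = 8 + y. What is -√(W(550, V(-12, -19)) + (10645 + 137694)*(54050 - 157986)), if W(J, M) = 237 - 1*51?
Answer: -I*√15417762118 ≈ -1.2417e+5*I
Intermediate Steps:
W(J, M) = 186 (W(J, M) = 237 - 51 = 186)
-√(W(550, V(-12, -19)) + (10645 + 137694)*(54050 - 157986)) = -√(186 + (10645 + 137694)*(54050 - 157986)) = -√(186 + 148339*(-103936)) = -√(186 - 15417762304) = -√(-15417762118) = -I*√15417762118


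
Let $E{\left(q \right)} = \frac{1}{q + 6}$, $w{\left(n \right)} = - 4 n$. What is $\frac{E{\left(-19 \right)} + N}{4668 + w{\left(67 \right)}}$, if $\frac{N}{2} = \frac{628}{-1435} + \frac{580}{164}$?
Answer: $\frac{114187}{82082000} \approx 0.0013911$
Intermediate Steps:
$N = \frac{8894}{1435}$ ($N = 2 \left(\frac{628}{-1435} + \frac{580}{164}\right) = 2 \left(628 \left(- \frac{1}{1435}\right) + 580 \cdot \frac{1}{164}\right) = 2 \left(- \frac{628}{1435} + \frac{145}{41}\right) = 2 \cdot \frac{4447}{1435} = \frac{8894}{1435} \approx 6.1979$)
$E{\left(q \right)} = \frac{1}{6 + q}$
$\frac{E{\left(-19 \right)} + N}{4668 + w{\left(67 \right)}} = \frac{\frac{1}{6 - 19} + \frac{8894}{1435}}{4668 - 268} = \frac{\frac{1}{-13} + \frac{8894}{1435}}{4668 - 268} = \frac{- \frac{1}{13} + \frac{8894}{1435}}{4400} = \frac{114187}{18655} \cdot \frac{1}{4400} = \frac{114187}{82082000}$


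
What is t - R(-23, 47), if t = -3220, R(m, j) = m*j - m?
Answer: -2162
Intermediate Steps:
R(m, j) = -m + j*m (R(m, j) = j*m - m = -m + j*m)
t - R(-23, 47) = -3220 - (-23)*(-1 + 47) = -3220 - (-23)*46 = -3220 - 1*(-1058) = -3220 + 1058 = -2162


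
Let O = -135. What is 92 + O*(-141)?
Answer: 19127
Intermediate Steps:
92 + O*(-141) = 92 - 135*(-141) = 92 + 19035 = 19127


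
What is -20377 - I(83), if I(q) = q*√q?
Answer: -20377 - 83*√83 ≈ -21133.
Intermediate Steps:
I(q) = q^(3/2)
-20377 - I(83) = -20377 - 83^(3/2) = -20377 - 83*√83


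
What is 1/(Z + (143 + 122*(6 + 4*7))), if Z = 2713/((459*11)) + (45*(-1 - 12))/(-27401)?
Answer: 12577059/53975186767 ≈ 0.00023302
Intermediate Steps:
Z = 7026598/12577059 (Z = 2713/5049 + (45*(-13))*(-1/27401) = 2713*(1/5049) - 585*(-1/27401) = 2713/5049 + 585/27401 = 7026598/12577059 ≈ 0.55868)
1/(Z + (143 + 122*(6 + 4*7))) = 1/(7026598/12577059 + (143 + 122*(6 + 4*7))) = 1/(7026598/12577059 + (143 + 122*(6 + 28))) = 1/(7026598/12577059 + (143 + 122*34)) = 1/(7026598/12577059 + (143 + 4148)) = 1/(7026598/12577059 + 4291) = 1/(53975186767/12577059) = 12577059/53975186767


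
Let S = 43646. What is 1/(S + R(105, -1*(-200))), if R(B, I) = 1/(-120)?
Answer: 120/5237519 ≈ 2.2912e-5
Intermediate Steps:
R(B, I) = -1/120
1/(S + R(105, -1*(-200))) = 1/(43646 - 1/120) = 1/(5237519/120) = 120/5237519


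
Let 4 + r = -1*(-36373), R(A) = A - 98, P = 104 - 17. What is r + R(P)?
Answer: 36358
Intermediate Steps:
P = 87
R(A) = -98 + A
r = 36369 (r = -4 - 1*(-36373) = -4 + 36373 = 36369)
r + R(P) = 36369 + (-98 + 87) = 36369 - 11 = 36358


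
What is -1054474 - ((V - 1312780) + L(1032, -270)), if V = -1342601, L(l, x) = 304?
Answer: 1600603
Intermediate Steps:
-1054474 - ((V - 1312780) + L(1032, -270)) = -1054474 - ((-1342601 - 1312780) + 304) = -1054474 - (-2655381 + 304) = -1054474 - 1*(-2655077) = -1054474 + 2655077 = 1600603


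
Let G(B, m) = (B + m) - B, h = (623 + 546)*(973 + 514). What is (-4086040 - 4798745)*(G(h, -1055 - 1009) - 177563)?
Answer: 1595947275195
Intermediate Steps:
h = 1738303 (h = 1169*1487 = 1738303)
G(B, m) = m
(-4086040 - 4798745)*(G(h, -1055 - 1009) - 177563) = (-4086040 - 4798745)*((-1055 - 1009) - 177563) = -8884785*(-2064 - 177563) = -8884785*(-179627) = 1595947275195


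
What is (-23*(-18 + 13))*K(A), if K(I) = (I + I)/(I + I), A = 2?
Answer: 115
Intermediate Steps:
K(I) = 1 (K(I) = (2*I)/((2*I)) = (2*I)*(1/(2*I)) = 1)
(-23*(-18 + 13))*K(A) = -23*(-18 + 13)*1 = -23*(-5)*1 = 115*1 = 115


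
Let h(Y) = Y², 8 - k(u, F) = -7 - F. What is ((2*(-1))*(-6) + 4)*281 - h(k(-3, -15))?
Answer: 4496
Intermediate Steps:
k(u, F) = 15 + F (k(u, F) = 8 - (-7 - F) = 8 + (7 + F) = 15 + F)
((2*(-1))*(-6) + 4)*281 - h(k(-3, -15)) = ((2*(-1))*(-6) + 4)*281 - (15 - 15)² = (-2*(-6) + 4)*281 - 1*0² = (12 + 4)*281 - 1*0 = 16*281 + 0 = 4496 + 0 = 4496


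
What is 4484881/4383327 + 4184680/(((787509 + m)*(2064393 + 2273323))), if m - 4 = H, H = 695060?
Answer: 2403516762623636789/2349090916870621053 ≈ 1.0232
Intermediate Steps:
m = 695064 (m = 4 + 695060 = 695064)
4484881/4383327 + 4184680/(((787509 + m)*(2064393 + 2273323))) = 4484881/4383327 + 4184680/(((787509 + 695064)*(2064393 + 2273323))) = 4484881*(1/4383327) + 4184680/((1482573*4337716)) = 4484881/4383327 + 4184680/6430980623268 = 4484881/4383327 + 4184680*(1/6430980623268) = 4484881/4383327 + 1046170/1607745155817 = 2403516762623636789/2349090916870621053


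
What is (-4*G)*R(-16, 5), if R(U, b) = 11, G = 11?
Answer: -484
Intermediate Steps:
(-4*G)*R(-16, 5) = -4*11*11 = -44*11 = -484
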